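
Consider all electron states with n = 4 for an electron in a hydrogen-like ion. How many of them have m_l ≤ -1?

12

The n = 4 shell has l = 0 through 3; check each.
Per l-value: l=1 → 1; l=2 → 2; l=3 → 3.
Orbitals: 1 + 2 + 3 = 6. Each orbital carries two spin states, so 6 × 2 = 12 states.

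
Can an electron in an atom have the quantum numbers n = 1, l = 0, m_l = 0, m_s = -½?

Yes

n = 1 is a positive integer. l = 0 satisfies 0 ≤ l ≤ n−1 = 0. m_l = 0 lies in the range −l … +l (here 0). m_s = -1/2 is one of ±1/2.
All four constraints are satisfied.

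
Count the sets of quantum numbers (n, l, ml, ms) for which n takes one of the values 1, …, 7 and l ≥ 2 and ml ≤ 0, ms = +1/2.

65

Treat each shell separately and count matching orbitals:
n=3 → 3; n=4 → 7; n=5 → 12; n=6 → 18; n=7 → 25.
Orbitals: 3 + 7 + 12 + 18 + 25 = 65. With ms fixed to +1/2 there is one state per orbital, so 65 states.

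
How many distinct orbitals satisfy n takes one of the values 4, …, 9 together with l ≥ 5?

For each n in the range, tally the orbitals obeying l ≥ 5:
n=6 → 11; n=7 → 24; n=8 → 39; n=9 → 56.
Total orbitals: 11 + 24 + 39 + 56 = 130.

130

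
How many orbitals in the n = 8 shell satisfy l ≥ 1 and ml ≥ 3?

For n = 8, l ranges over 0 … 7.
Contributions: l=3 → 1; l=4 → 2; l=5 → 3; l=6 → 4; l=7 → 5.
Total orbitals: 1 + 2 + 3 + 4 + 5 = 15.

15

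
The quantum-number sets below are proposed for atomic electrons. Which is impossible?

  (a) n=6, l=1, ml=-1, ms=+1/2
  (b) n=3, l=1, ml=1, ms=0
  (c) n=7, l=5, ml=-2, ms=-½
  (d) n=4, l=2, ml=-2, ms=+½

(b) has ms = 0, but an electron's spin must be ±1/2.
The remaining sets (a), (c), (d) satisfy all four rules.

(b)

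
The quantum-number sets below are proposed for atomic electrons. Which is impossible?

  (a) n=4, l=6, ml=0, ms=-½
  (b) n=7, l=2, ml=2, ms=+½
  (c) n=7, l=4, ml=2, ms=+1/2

(a) has l = 6 ≥ n = 4, violating 0 ≤ l ≤ n−1.
The remaining sets (b), (c) satisfy all four rules.

(a)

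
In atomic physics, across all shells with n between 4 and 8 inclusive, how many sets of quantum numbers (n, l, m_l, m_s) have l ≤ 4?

232

Go shell by shell, enumerating (l, m_l) with l ≤ 4:
n=4 → 16; n=5 → 25; n=6 → 25; n=7 → 25; n=8 → 25.
Orbitals: 16 + 25 + 25 + 25 + 25 = 116. Including both spin states (m_s = ±1/2) gives 2 × 116 = 232 states.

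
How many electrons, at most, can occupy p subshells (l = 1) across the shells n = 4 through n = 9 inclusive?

A p subshell (l = 1) exists for every n ≥ 2, so shells n = 4, 5, 6, 7, 8, 9 each contribute one — 6 subshells.
Since each p subshell holds 2(2·1+1) = 6 electrons, the total is 6 × 6 = 36.

36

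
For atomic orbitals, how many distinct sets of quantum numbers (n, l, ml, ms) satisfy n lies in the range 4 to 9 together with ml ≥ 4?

Per-shell orbital counts meeting the constraint:
n=5 → 1; n=6 → 3; n=7 → 6; n=8 → 10; n=9 → 15.
Orbitals: 1 + 3 + 6 + 10 + 15 = 35. Including both spin states (ms = ±1/2) gives 2 × 35 = 70 states.

70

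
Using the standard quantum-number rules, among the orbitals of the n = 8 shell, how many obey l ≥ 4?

48

The n = 8 shell has l = 0 through 7; check each.
Per l-value: l=4 → 9; l=5 → 11; l=6 → 13; l=7 → 15.
Total orbitals: 9 + 11 + 13 + 15 = 48.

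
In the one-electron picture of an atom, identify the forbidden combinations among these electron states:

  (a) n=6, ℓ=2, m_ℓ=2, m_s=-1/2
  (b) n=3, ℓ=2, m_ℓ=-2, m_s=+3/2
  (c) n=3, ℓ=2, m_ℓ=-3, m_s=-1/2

(b) and (c)

(b) has m_s = +3/2, but an electron's spin must be ±1/2.
(c) has |m_ℓ| = 3 > ℓ = 2, violating −ℓ ≤ m_ℓ ≤ ℓ.
The remaining set (a) satisfies all four rules.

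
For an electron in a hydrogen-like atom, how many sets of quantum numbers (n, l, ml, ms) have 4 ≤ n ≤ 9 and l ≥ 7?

Count contributing orbitals for each principal shell:
n=8 → 15; n=9 → 32.
Orbitals: 15 + 32 = 47. Including both spin states (ms = ±1/2) gives 2 × 47 = 94 states.

94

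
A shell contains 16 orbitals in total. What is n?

n² = 16 ⇒ n = 4.

n = 4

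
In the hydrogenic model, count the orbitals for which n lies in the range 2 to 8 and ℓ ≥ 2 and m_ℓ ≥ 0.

98

Per-shell orbital counts meeting the constraint:
n=3 → 3; n=4 → 7; n=5 → 12; n=6 → 18; n=7 → 25; n=8 → 33.
Total orbitals: 3 + 7 + 12 + 18 + 25 + 33 = 98.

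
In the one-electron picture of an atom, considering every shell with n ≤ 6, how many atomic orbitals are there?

Total orbitals = 1² + 2² + 3² + 4² + 5² + 6² = 91.

91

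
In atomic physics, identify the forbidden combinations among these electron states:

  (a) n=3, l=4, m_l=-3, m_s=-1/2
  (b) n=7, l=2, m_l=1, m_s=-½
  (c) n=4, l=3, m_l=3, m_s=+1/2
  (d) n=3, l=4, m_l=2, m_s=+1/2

(a) has l = 4 ≥ n = 3, violating 0 ≤ l ≤ n−1.
(d) has l = 4 ≥ n = 3, violating 0 ≤ l ≤ n−1.
The remaining sets (b), (c) satisfy all four rules.

(a) and (d)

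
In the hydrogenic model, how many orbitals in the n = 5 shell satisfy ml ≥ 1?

10

With n = 5 the allowed l are 0, 1, …, 4.
Contributions: l=1 → 1; l=2 → 2; l=3 → 3; l=4 → 4.
Total orbitals: 1 + 2 + 3 + 4 = 10.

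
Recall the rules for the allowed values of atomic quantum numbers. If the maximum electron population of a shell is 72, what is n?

2n² = 72 ⇒ n² = 36 ⇒ n = 6.

n = 6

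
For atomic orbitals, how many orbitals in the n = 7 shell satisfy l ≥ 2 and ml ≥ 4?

Per l-value: l=4 → 1; l=5 → 2; l=6 → 3.
Total orbitals: 1 + 2 + 3 = 6.

6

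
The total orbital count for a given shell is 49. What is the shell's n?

n = 7

n² = 49 ⇒ n = 7.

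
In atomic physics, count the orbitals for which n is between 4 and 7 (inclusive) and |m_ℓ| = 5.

Treat each shell separately and count matching orbitals:
n=6 → 2; n=7 → 4.
Total orbitals: 2 + 4 = 6.

6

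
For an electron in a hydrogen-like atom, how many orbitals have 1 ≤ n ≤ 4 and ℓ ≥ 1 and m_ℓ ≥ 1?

10

Go shell by shell, enumerating (ℓ, m_ℓ) with ℓ ≥ 1 and m_ℓ ≥ 1:
n=2 → 1; n=3 → 3; n=4 → 6.
Total orbitals: 1 + 3 + 6 = 10.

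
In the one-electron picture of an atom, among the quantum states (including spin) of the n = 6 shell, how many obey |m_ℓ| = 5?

4

For n = 6, ℓ ranges over 0 … 5.
The (ℓ, m_ℓ) pairs meeting |m_ℓ| = 5 give: ℓ=5 → 2.
Orbitals: 2. Each orbital carries two spin states, so 2 × 2 = 4 states.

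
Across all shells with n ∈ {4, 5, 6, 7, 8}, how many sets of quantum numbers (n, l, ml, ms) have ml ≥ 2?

110

Treat each shell separately and count matching orbitals:
n=4 → 3; n=5 → 6; n=6 → 10; n=7 → 15; n=8 → 21.
Orbitals: 3 + 6 + 10 + 15 + 21 = 55. Including both spin states (ms = ±1/2) gives 2 × 55 = 110 states.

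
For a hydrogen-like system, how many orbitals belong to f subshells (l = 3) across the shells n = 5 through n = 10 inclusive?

42

An f subshell (l = 3) exists for every n ≥ 4, so shells n = 5, 6, 7, 8, 9, 10 each contribute one — 6 subshells.
Since each f subshell has 2·3+1 = 7 orbitals, the total is 6 × 7 = 42.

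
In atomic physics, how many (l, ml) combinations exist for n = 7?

The n = 7 shell contains n² = 7² = 49 orbitals.

49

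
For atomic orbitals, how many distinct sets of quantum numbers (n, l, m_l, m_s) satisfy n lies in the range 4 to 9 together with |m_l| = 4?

60

Work shell by shell — for each n, count the (l, m_l) pairs that satisfy |m_l| = 4:
n=5 → 2; n=6 → 4; n=7 → 6; n=8 → 8; n=9 → 10.
Orbitals: 2 + 4 + 6 + 8 + 10 = 30. Including both spin states (m_s = ±1/2) gives 2 × 30 = 60 states.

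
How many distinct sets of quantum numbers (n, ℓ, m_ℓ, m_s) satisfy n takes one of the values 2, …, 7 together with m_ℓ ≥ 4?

20

For each n in the range, tally the orbitals obeying m_ℓ ≥ 4:
n=5 → 1; n=6 → 3; n=7 → 6.
Orbitals: 1 + 3 + 6 = 10. Including both spin states (m_s = ±1/2) gives 2 × 10 = 20 states.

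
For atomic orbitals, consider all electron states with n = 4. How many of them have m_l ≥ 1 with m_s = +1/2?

6

For n = 4, l ranges over 0 … 3.
The (l, m_l) pairs meeting m_l ≥ 1 give: l=1 → 1; l=2 → 2; l=3 → 3.
Orbitals: 1 + 2 + 3 = 6. With m_s fixed to a single value there is one state per orbital, giving 6 states.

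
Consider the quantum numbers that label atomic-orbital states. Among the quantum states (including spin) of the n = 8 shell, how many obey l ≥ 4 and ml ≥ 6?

6

The n = 8 shell has l = 0 through 7; check each.
Orbitals with l ≥ 4 and ml ≥ 6, by l: l=6 → 1; l=7 → 2.
Orbitals: 1 + 2 = 3. Each orbital carries two spin states, so 3 × 2 = 6 states.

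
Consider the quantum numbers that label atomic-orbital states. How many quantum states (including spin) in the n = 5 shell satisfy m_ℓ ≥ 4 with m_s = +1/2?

1

For n = 5, ℓ ranges over 0 … 4.
Per ℓ-value: ℓ=4 → 1.
Orbitals: 1. With m_s fixed to a single value there is one state per orbital, giving 1 state.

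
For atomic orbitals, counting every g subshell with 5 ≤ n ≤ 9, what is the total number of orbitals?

A g subshell (l = 4) exists for every n ≥ 5, so shells n = 5, 6, 7, 8, 9 each contribute one — 5 subshells.
Since each g subshell has 2·4+1 = 9 orbitals, the total is 5 × 9 = 45.

45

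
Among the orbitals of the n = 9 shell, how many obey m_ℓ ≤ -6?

6

Go through ℓ = 0, …, 8 (the values permitted for n = 9).
The (ℓ, m_ℓ) pairs meeting m_ℓ ≤ -6 give: ℓ=6 → 1; ℓ=7 → 2; ℓ=8 → 3.
Total orbitals: 1 + 2 + 3 = 6.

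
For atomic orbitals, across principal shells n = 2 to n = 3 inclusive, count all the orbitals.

Shell n has n² orbitals: 2²=4 + 3²=9 = 13 orbitals.

13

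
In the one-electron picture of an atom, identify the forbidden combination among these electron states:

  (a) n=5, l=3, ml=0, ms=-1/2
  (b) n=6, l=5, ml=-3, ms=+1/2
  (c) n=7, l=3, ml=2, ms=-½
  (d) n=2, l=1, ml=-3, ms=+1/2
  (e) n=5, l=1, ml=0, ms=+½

(d)

(d) has |ml| = 3 > l = 1, violating −l ≤ ml ≤ l.
The remaining sets (a), (b), (c), (e) satisfy all four rules.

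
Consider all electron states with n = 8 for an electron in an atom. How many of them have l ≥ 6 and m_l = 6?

Orbitals with l ≥ 6 and m_l = 6, by l: l=6 → 1; l=7 → 1.
Orbitals: 1 + 1 = 2. Each orbital carries two spin states, so 2 × 2 = 4 states.

4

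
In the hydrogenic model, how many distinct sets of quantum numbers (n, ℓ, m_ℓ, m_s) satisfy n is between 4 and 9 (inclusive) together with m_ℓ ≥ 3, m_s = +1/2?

Per-shell orbital counts meeting the constraint:
n=4 → 1; n=5 → 3; n=6 → 6; n=7 → 10; n=8 → 15; n=9 → 21.
Orbitals: 1 + 3 + 6 + 10 + 15 + 21 = 56. With m_s fixed to +1/2 there is one state per orbital, so 56 states.

56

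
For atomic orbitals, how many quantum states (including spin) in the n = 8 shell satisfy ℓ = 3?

14

The n = 8 shell has ℓ = 0 through 7; check each.
The (ℓ, m_ℓ) pairs meeting ℓ = 3 give: ℓ=3 → 7.
Orbitals: 7. Each orbital carries two spin states, so 7 × 2 = 14 states.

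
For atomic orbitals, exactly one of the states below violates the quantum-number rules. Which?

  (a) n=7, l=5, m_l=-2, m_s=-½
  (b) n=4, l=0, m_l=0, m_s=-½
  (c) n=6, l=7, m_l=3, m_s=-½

(c) has l = 7 ≥ n = 6, violating 0 ≤ l ≤ n−1.
The remaining sets (a), (b) satisfy all four rules.

(c)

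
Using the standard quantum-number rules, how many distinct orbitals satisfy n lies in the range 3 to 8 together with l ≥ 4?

Go shell by shell, enumerating (l, m_l) with l ≥ 4:
n=5 → 9; n=6 → 20; n=7 → 33; n=8 → 48.
Total orbitals: 9 + 20 + 33 + 48 = 110.

110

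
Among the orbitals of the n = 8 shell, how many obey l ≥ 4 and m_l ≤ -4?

10

With n = 8 the allowed l are 0, 1, …, 7.
Per l-value: l=4 → 1; l=5 → 2; l=6 → 3; l=7 → 4.
Total orbitals: 1 + 2 + 3 + 4 = 10.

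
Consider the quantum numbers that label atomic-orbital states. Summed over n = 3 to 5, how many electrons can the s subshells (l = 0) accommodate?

6

An s subshell (l = 0) exists for every n ≥ 1, so shells n = 3, 4, 5 each contribute one — 3 subshells.
Since each s subshell holds 2(2·0+1) = 2 electrons, the total is 3 × 2 = 6.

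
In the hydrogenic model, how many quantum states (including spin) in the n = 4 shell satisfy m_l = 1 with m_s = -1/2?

With n = 4 the allowed l are 0, 1, …, 3.
Orbitals with m_l = 1, by l: l=1 → 1; l=2 → 1; l=3 → 1.
Orbitals: 1 + 1 + 1 = 3. With m_s fixed to a single value there is one state per orbital, giving 3 states.

3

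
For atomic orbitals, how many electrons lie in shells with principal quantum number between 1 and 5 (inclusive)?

110

Shell n has n² orbitals: 1²=1 + 2²=4 + 3²=9 + 4²=16 + 5²=25 = 55 orbitals.
Two spin states per orbital: 2 × 55 = 110 electrons.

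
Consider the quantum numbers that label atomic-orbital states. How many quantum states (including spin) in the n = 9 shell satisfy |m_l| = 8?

For n = 9, l ranges over 0 … 8.
Orbitals with |m_l| = 8, by l: l=8 → 2.
Orbitals: 2. Each orbital carries two spin states, so 2 × 2 = 4 states.

4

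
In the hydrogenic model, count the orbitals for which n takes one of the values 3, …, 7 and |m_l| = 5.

Go shell by shell, enumerating (l, m_l) with |m_l| = 5:
n=6 → 2; n=7 → 4.
Total orbitals: 2 + 4 = 6.

6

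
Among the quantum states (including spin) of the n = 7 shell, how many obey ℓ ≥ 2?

The n = 7 shell has ℓ = 0 through 6; check each.
Orbitals with ℓ ≥ 2, by ℓ: ℓ=2 → 5; ℓ=3 → 7; ℓ=4 → 9; ℓ=5 → 11; ℓ=6 → 13.
Orbitals: 5 + 7 + 9 + 11 + 13 = 45. Each orbital carries two spin states, so 45 × 2 = 90 states.

90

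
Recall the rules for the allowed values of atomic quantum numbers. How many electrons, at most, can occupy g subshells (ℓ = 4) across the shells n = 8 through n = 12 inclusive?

90

A g subshell (ℓ = 4) exists for every n ≥ 5, so shells n = 8, 9, 10, 11, 12 each contribute one — 5 subshells.
Since each g subshell holds 2(2·4+1) = 18 electrons, the total is 5 × 18 = 90.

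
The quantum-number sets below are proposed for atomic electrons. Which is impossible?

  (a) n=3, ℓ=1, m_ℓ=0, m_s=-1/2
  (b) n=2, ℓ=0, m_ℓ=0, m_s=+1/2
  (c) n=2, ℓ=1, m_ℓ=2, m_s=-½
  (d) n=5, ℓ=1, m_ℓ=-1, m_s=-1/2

(c) has |m_ℓ| = 2 > ℓ = 1, violating −ℓ ≤ m_ℓ ≤ ℓ.
The remaining sets (a), (b), (d) satisfy all four rules.

(c)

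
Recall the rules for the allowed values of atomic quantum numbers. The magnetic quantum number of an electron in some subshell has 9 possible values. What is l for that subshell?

ml ranges over 2l+1 integers, so 2l+1 = 9 ⇒ l = 4.

l = 4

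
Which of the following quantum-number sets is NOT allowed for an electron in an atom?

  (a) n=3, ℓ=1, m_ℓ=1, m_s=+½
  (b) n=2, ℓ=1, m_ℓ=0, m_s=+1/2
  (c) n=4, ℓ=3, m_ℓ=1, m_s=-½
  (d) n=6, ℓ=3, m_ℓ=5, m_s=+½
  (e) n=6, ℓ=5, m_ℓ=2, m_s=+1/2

(d)

(d) has |m_ℓ| = 5 > ℓ = 3, violating −ℓ ≤ m_ℓ ≤ ℓ.
The remaining sets (a), (b), (c), (e) satisfy all four rules.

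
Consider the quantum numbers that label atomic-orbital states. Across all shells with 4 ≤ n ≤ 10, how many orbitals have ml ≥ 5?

Count contributing orbitals for each principal shell:
n=6 → 1; n=7 → 3; n=8 → 6; n=9 → 10; n=10 → 15.
Total orbitals: 1 + 3 + 6 + 10 + 15 = 35.

35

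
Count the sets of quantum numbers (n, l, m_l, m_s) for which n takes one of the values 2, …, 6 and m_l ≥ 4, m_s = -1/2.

Treat each shell separately and count matching orbitals:
n=5 → 1; n=6 → 3.
Orbitals: 1 + 3 = 4. With m_s fixed to -1/2 there is one state per orbital, so 4 states.

4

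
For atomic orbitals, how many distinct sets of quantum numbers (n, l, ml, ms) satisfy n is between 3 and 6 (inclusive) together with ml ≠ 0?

For each n in the range, tally the orbitals obeying ml ≠ 0:
n=3 → 6; n=4 → 12; n=5 → 20; n=6 → 30.
Orbitals: 6 + 12 + 20 + 30 = 68. Including both spin states (ms = ±1/2) gives 2 × 68 = 136 states.

136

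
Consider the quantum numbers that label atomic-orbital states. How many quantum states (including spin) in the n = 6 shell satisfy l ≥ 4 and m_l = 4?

4

Go through l = 0, …, 5 (the values permitted for n = 6).
The (l, m_l) pairs meeting l ≥ 4 and m_l = 4 give: l=4 → 1; l=5 → 1.
Orbitals: 1 + 1 = 2. Each orbital carries two spin states, so 2 × 2 = 4 states.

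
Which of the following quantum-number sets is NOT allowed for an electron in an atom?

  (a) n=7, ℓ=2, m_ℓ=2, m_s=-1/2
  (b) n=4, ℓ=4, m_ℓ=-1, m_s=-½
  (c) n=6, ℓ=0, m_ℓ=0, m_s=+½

(b) has ℓ = 4 ≥ n = 4, violating 0 ≤ ℓ ≤ n−1.
The remaining sets (a), (c) satisfy all four rules.

(b)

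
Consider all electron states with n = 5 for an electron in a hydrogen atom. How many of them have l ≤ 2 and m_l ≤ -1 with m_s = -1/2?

3

The n = 5 shell has l = 0 through 4; check each.
The (l, m_l) pairs meeting l ≤ 2 and m_l ≤ -1 give: l=1 → 1; l=2 → 2.
Orbitals: 1 + 2 = 3. With m_s fixed to a single value there is one state per orbital, giving 3 states.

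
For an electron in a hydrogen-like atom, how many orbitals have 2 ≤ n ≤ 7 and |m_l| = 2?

30

Treat each shell separately and count matching orbitals:
n=3 → 2; n=4 → 4; n=5 → 6; n=6 → 8; n=7 → 10.
Total orbitals: 2 + 4 + 6 + 8 + 10 = 30.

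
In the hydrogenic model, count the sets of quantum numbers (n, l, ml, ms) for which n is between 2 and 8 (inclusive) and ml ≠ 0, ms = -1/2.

168

Go shell by shell, enumerating (l, ml) with ml ≠ 0:
n=2 → 2; n=3 → 6; n=4 → 12; n=5 → 20; n=6 → 30; n=7 → 42; n=8 → 56.
Orbitals: 2 + 6 + 12 + 20 + 30 + 42 + 56 = 168. With ms fixed to -1/2 there is one state per orbital, so 168 states.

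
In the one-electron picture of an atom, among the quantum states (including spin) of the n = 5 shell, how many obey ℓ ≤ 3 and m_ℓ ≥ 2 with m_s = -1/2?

For n = 5, ℓ ranges over 0 … 4.
Per ℓ-value: ℓ=2 → 1; ℓ=3 → 2.
Orbitals: 1 + 2 = 3. With m_s fixed to a single value there is one state per orbital, giving 3 states.

3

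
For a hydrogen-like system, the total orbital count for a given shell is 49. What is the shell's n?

n² = 49 ⇒ n = 7.

n = 7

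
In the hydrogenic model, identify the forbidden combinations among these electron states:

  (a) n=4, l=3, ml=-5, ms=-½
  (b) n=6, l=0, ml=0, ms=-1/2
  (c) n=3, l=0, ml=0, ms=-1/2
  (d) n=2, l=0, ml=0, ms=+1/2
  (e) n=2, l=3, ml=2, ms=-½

(a) and (e)

(a) has |ml| = 5 > l = 3, violating −l ≤ ml ≤ l.
(e) has l = 3 ≥ n = 2, violating 0 ≤ l ≤ n−1.
The remaining sets (b), (c), (d) satisfy all four rules.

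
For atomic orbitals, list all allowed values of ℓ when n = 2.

ℓ is an integer with 0 ≤ ℓ ≤ n−1, so for n = 2: ℓ = 0, 1.

0, 1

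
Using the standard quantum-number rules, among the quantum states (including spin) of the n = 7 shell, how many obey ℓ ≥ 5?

Go through ℓ = 0, …, 6 (the values permitted for n = 7).
Orbitals with ℓ ≥ 5, by ℓ: ℓ=5 → 11; ℓ=6 → 13.
Orbitals: 11 + 13 = 24. Each orbital carries two spin states, so 24 × 2 = 48 states.

48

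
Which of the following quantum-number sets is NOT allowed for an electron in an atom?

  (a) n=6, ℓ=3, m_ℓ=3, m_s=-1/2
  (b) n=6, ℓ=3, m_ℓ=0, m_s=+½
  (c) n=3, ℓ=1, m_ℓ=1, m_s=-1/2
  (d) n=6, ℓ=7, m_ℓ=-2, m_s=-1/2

(d)

(d) has ℓ = 7 ≥ n = 6, violating 0 ≤ ℓ ≤ n−1.
The remaining sets (a), (b), (c) satisfy all four rules.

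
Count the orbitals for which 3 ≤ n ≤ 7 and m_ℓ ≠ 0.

Per-shell orbital counts meeting the constraint:
n=3 → 6; n=4 → 12; n=5 → 20; n=6 → 30; n=7 → 42.
Total orbitals: 6 + 12 + 20 + 30 + 42 = 110.

110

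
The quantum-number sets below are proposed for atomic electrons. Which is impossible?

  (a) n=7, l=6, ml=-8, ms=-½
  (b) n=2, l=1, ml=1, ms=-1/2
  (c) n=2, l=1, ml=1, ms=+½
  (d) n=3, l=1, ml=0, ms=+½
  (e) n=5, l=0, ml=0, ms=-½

(a) has |ml| = 8 > l = 6, violating −l ≤ ml ≤ l.
The remaining sets (b), (c), (d), (e) satisfy all four rules.

(a)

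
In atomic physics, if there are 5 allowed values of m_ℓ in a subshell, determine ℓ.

ℓ = 2 (d)

m_ℓ ranges over 2ℓ+1 integers, so 2ℓ+1 = 5 ⇒ ℓ = 2.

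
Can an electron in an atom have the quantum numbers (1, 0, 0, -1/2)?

Valid

n = 1 is a positive integer. l = 0 satisfies 0 ≤ l ≤ n−1 = 0. m_l = 0 lies in the range −l … +l (here 0). m_s = -1/2 is one of ±1/2.
All four constraints are satisfied.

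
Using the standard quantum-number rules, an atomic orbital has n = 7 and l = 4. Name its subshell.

l = 4 corresponds to the letter 'g', so the subshell is 7g.

7g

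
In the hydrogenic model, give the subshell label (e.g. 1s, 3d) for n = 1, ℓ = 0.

ℓ = 0 corresponds to the letter 's', so the subshell is 1s.

1s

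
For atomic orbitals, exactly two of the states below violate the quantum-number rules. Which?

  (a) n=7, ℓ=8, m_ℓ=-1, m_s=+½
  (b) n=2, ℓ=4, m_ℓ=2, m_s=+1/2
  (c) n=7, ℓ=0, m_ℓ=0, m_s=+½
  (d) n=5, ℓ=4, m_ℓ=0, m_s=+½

(a) and (b)

(a) has ℓ = 8 ≥ n = 7, violating 0 ≤ ℓ ≤ n−1.
(b) has ℓ = 4 ≥ n = 2, violating 0 ≤ ℓ ≤ n−1.
The remaining sets (c), (d) satisfy all four rules.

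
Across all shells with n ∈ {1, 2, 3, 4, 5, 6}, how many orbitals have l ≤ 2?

41

Treat each shell separately and count matching orbitals:
n=1 → 1; n=2 → 4; n=3 → 9; n=4 → 9; n=5 → 9; n=6 → 9.
Total orbitals: 1 + 4 + 9 + 9 + 9 + 9 = 41.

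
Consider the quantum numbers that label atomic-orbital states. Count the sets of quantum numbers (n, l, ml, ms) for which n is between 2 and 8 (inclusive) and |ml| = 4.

Treat each shell separately and count matching orbitals:
n=5 → 2; n=6 → 4; n=7 → 6; n=8 → 8.
Orbitals: 2 + 4 + 6 + 8 = 20. Including both spin states (ms = ±1/2) gives 2 × 20 = 40 states.

40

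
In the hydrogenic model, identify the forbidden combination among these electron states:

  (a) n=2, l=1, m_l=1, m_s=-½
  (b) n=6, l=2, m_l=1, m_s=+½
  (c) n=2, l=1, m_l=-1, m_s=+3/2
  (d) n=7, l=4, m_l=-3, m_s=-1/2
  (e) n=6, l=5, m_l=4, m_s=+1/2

(c)

(c) has m_s = +3/2, but an electron's spin must be ±1/2.
The remaining sets (a), (b), (d), (e) satisfy all four rules.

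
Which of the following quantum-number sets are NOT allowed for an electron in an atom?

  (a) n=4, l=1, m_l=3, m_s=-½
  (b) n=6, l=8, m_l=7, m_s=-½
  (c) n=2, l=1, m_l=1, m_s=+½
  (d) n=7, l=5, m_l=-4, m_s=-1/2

(a) has |m_l| = 3 > l = 1, violating −l ≤ m_l ≤ l.
(b) has l = 8 ≥ n = 6, violating 0 ≤ l ≤ n−1.
The remaining sets (c), (d) satisfy all four rules.

(a) and (b)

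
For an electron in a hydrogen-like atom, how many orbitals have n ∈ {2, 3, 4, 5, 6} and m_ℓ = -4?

For each n in the range, tally the orbitals obeying m_ℓ = -4:
n=5 → 1; n=6 → 2.
Total orbitals: 1 + 2 = 3.

3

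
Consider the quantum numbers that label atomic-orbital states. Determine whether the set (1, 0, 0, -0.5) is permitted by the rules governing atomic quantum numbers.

n = 1 is a positive integer. l = 0 satisfies 0 ≤ l ≤ n−1 = 0. ml = 0 lies in the range −l … +l (here 0). ms = -1/2 is one of ±1/2.
All four constraints are satisfied.

Yes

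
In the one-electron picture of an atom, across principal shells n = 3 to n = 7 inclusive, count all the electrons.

Shell n has n² orbitals: 3²=9 + 4²=16 + 5²=25 + 6²=36 + 7²=49 = 135 orbitals.
Two spin states per orbital: 2 × 135 = 270 electrons.

270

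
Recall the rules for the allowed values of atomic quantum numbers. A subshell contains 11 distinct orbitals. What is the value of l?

2l+1 = 11 gives l = 5.

l = 5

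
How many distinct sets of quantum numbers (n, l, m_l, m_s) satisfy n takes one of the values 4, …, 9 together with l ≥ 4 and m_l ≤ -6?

Treat each shell separately and count matching orbitals:
n=7 → 1; n=8 → 3; n=9 → 6.
Orbitals: 1 + 3 + 6 = 10. Including both spin states (m_s = ±1/2) gives 2 × 10 = 20 states.

20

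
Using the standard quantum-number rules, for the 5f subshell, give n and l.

The leading integer gives n = 5; the letter 'f' means l = 3.

n = 5, l = 3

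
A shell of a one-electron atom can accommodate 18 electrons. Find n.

n = 3

2n² = 18 ⇒ n² = 9 ⇒ n = 3.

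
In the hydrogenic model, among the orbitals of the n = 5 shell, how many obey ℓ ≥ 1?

24

The n = 5 shell has ℓ = 0 through 4; check each.
Per ℓ-value: ℓ=1 → 3; ℓ=2 → 5; ℓ=3 → 7; ℓ=4 → 9.
Total orbitals: 3 + 5 + 7 + 9 = 24.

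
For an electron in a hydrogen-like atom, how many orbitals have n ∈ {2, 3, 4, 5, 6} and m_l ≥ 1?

35

Per-shell orbital counts meeting the constraint:
n=2 → 1; n=3 → 3; n=4 → 6; n=5 → 10; n=6 → 15.
Total orbitals: 1 + 3 + 6 + 10 + 15 = 35.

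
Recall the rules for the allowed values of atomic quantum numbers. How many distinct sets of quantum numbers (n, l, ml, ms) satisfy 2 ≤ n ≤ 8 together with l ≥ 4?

220

Treat each shell separately and count matching orbitals:
n=5 → 9; n=6 → 20; n=7 → 33; n=8 → 48.
Orbitals: 9 + 20 + 33 + 48 = 110. Including both spin states (ms = ±1/2) gives 2 × 110 = 220 states.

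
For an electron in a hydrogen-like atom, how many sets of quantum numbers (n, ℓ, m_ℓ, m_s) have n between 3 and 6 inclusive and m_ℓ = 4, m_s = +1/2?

3

Go shell by shell, enumerating (ℓ, m_ℓ) with m_ℓ = 4:
n=5 → 1; n=6 → 2.
Orbitals: 1 + 2 = 3. With m_s fixed to +1/2 there is one state per orbital, so 3 states.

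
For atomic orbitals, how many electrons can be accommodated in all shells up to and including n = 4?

60

Total orbitals = 1² + 2² + 3² + 4² = 30. Doubling for spin gives 60 electrons.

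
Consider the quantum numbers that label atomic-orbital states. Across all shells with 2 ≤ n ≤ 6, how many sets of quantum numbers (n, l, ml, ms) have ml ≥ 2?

40

Per-shell orbital counts meeting the constraint:
n=3 → 1; n=4 → 3; n=5 → 6; n=6 → 10.
Orbitals: 1 + 3 + 6 + 10 = 20. Including both spin states (ms = ±1/2) gives 2 × 20 = 40 states.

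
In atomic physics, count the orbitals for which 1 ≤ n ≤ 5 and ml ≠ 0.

Work shell by shell — for each n, count the (l, ml) pairs that satisfy ml ≠ 0:
n=2 → 2; n=3 → 6; n=4 → 12; n=5 → 20.
Total orbitals: 2 + 6 + 12 + 20 = 40.

40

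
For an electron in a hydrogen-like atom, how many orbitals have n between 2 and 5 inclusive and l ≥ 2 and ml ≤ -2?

10

Go shell by shell, enumerating (l, ml) with l ≥ 2 and ml ≤ -2:
n=3 → 1; n=4 → 3; n=5 → 6.
Total orbitals: 1 + 3 + 6 = 10.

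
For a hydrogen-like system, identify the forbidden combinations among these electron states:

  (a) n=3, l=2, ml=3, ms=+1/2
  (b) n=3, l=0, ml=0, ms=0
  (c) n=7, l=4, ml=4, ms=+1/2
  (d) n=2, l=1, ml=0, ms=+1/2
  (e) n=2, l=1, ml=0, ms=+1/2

(a) and (b)

(a) has |ml| = 3 > l = 2, violating −l ≤ ml ≤ l.
(b) has ms = 0, but an electron's spin must be ±1/2.
The remaining sets (c), (d), (e) satisfy all four rules.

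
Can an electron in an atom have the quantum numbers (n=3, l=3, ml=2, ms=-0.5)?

The orbital quantum number must satisfy 0 ≤ l ≤ n−1. With n = 3 the allowed l values are 0, 1, 2, so l = 3 is out of range.

Not allowed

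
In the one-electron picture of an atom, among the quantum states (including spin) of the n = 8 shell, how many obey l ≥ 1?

With n = 8 the allowed l are 0, 1, …, 7.
The (l, ml) pairs meeting l ≥ 1 give: l=1 → 3; l=2 → 5; l=3 → 7; l=4 → 9; l=5 → 11; l=6 → 13; l=7 → 15.
Orbitals: 3 + 5 + 7 + 9 + 11 + 13 + 15 = 63. Each orbital carries two spin states, so 63 × 2 = 126 states.

126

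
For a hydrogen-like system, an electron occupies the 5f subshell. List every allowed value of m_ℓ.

-3, -2, -1, 0, 1, 2, 3

The 5f subshell has ℓ = 3, and m_ℓ takes every integer from −ℓ to +ℓ. With ℓ = 3 that gives the 7 values -3, -2, -1, 0, 1, 2, 3.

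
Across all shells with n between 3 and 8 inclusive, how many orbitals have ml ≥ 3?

35

Treat each shell separately and count matching orbitals:
n=4 → 1; n=5 → 3; n=6 → 6; n=7 → 10; n=8 → 15.
Total orbitals: 1 + 3 + 6 + 10 + 15 = 35.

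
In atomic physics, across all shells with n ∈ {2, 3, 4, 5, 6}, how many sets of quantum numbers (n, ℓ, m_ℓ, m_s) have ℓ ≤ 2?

Treat each shell separately and count matching orbitals:
n=2 → 4; n=3 → 9; n=4 → 9; n=5 → 9; n=6 → 9.
Orbitals: 4 + 9 + 9 + 9 + 9 = 40. Including both spin states (m_s = ±1/2) gives 2 × 40 = 80 states.

80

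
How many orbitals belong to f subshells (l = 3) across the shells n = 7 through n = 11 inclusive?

35

An f subshell (l = 3) exists for every n ≥ 4, so shells n = 7, 8, 9, 10, 11 each contribute one — 5 subshells.
Since each f subshell has 2·3+1 = 7 orbitals, the total is 5 × 7 = 35.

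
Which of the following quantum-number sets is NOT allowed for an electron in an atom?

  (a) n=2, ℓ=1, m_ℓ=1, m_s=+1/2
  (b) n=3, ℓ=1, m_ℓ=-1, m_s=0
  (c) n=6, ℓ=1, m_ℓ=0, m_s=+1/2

(b)

(b) has m_s = 0, but an electron's spin must be ±1/2.
The remaining sets (a), (c) satisfy all four rules.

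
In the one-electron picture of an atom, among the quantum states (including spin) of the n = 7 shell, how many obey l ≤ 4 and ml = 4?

Contributions: l=4 → 1.
Orbitals: 1. Each orbital carries two spin states, so 1 × 2 = 2 states.

2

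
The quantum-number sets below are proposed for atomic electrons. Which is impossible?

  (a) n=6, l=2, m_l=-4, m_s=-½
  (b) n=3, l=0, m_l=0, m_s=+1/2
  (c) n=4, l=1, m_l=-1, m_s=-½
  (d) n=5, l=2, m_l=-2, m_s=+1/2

(a)

(a) has |m_l| = 4 > l = 2, violating −l ≤ m_l ≤ l.
The remaining sets (b), (c), (d) satisfy all four rules.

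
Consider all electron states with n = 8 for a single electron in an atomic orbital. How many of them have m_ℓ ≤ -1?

56

With n = 8 the allowed ℓ are 0, 1, …, 7.
Orbitals with m_ℓ ≤ -1, by ℓ: ℓ=1 → 1; ℓ=2 → 2; ℓ=3 → 3; ℓ=4 → 4; ℓ=5 → 5; ℓ=6 → 6; ℓ=7 → 7.
Orbitals: 1 + 2 + 3 + 4 + 5 + 6 + 7 = 28. Each orbital carries two spin states, so 28 × 2 = 56 states.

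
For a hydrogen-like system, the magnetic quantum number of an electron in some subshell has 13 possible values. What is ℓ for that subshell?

m_ℓ ranges over 2ℓ+1 integers, so 2ℓ+1 = 13 ⇒ ℓ = 6.

ℓ = 6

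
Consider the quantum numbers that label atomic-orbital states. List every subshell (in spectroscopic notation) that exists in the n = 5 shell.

For n = 5, l runs from 0 to 4. In spectroscopic notation l = 0,1,2,… ↔ s,p,d,f,g,h,i, so the subshells are 5s, 5p, 5d, 5f, 5g.

5s, 5p, 5d, 5f, 5g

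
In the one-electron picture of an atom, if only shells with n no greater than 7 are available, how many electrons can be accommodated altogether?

Total orbitals = 1² + 2² + 3² + 4² + 5² + 6² + 7² = 140. Doubling for spin gives 280 electrons.

280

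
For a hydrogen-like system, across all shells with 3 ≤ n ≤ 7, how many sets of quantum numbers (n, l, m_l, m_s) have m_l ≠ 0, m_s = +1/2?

110

Count contributing orbitals for each principal shell:
n=3 → 6; n=4 → 12; n=5 → 20; n=6 → 30; n=7 → 42.
Orbitals: 6 + 12 + 20 + 30 + 42 = 110. With m_s fixed to +1/2 there is one state per orbital, so 110 states.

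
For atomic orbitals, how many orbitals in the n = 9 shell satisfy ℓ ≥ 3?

Go through ℓ = 0, …, 8 (the values permitted for n = 9).
Contributions: ℓ=3 → 7; ℓ=4 → 9; ℓ=5 → 11; ℓ=6 → 13; ℓ=7 → 15; ℓ=8 → 17.
Total orbitals: 7 + 9 + 11 + 13 + 15 + 17 = 72.

72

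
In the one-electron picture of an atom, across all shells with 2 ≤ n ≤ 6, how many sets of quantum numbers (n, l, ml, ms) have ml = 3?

12

Treat each shell separately and count matching orbitals:
n=4 → 1; n=5 → 2; n=6 → 3.
Orbitals: 1 + 2 + 3 = 6. Including both spin states (ms = ±1/2) gives 2 × 6 = 12 states.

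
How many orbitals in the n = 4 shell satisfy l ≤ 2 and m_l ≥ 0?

6

Per l-value: l=0 → 1; l=1 → 2; l=2 → 3.
Total orbitals: 1 + 2 + 3 = 6.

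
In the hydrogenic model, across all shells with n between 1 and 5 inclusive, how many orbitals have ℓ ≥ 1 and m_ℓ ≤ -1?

20

Per-shell orbital counts meeting the constraint:
n=2 → 1; n=3 → 3; n=4 → 6; n=5 → 10.
Total orbitals: 1 + 3 + 6 + 10 = 20.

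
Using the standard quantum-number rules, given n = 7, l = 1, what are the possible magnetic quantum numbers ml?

ml takes every integer from −l to +l. With l = 1 that gives the 3 values -1, 0, 1.

-1, 0, 1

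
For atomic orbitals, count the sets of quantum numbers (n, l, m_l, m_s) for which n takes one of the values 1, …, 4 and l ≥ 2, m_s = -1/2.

Treat each shell separately and count matching orbitals:
n=3 → 5; n=4 → 12.
Orbitals: 5 + 12 = 17. With m_s fixed to -1/2 there is one state per orbital, so 17 states.

17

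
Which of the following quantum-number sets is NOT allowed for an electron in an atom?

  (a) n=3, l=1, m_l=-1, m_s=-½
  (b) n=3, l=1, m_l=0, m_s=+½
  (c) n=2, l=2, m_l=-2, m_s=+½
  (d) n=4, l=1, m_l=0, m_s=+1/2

(c)

(c) has l = 2 ≥ n = 2, violating 0 ≤ l ≤ n−1.
The remaining sets (a), (b), (d) satisfy all four rules.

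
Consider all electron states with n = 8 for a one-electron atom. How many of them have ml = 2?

Go through l = 0, …, 7 (the values permitted for n = 8).
Orbitals with ml = 2, by l: l=2 → 1; l=3 → 1; l=4 → 1; l=5 → 1; l=6 → 1; l=7 → 1.
Orbitals: 1 + 1 + 1 + 1 + 1 + 1 = 6. Each orbital carries two spin states, so 6 × 2 = 12 states.

12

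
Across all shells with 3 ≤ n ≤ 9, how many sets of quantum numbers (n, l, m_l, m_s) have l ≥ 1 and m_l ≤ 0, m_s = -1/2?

154

Treat each shell separately and count matching orbitals:
n=3 → 5; n=4 → 9; n=5 → 14; n=6 → 20; n=7 → 27; n=8 → 35; n=9 → 44.
Orbitals: 5 + 9 + 14 + 20 + 27 + 35 + 44 = 154. With m_s fixed to -1/2 there is one state per orbital, so 154 states.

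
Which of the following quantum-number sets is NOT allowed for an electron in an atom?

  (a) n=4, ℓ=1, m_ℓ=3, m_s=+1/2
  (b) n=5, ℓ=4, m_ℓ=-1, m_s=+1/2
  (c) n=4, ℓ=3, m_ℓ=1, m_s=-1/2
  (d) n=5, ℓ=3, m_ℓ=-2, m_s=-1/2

(a)

(a) has |m_ℓ| = 3 > ℓ = 1, violating −ℓ ≤ m_ℓ ≤ ℓ.
The remaining sets (b), (c), (d) satisfy all four rules.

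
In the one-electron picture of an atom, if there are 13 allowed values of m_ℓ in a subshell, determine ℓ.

ℓ = 6 (i)

m_ℓ ranges over 2ℓ+1 integers, so 2ℓ+1 = 13 ⇒ ℓ = 6.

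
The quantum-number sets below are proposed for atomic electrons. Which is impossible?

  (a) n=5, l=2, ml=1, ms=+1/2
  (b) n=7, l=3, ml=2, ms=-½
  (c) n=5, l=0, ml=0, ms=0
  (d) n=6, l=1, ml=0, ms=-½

(c)

(c) has ms = 0, but an electron's spin must be ±1/2.
The remaining sets (a), (b), (d) satisfy all four rules.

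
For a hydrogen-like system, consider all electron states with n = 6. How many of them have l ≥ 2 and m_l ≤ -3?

12

For n = 6, l ranges over 0 … 5.
Contributions: l=3 → 1; l=4 → 2; l=5 → 3.
Orbitals: 1 + 2 + 3 = 6. Each orbital carries two spin states, so 6 × 2 = 12 states.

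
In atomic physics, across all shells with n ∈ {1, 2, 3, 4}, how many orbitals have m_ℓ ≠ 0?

Work shell by shell — for each n, count the (ℓ, m_ℓ) pairs that satisfy m_ℓ ≠ 0:
n=2 → 2; n=3 → 6; n=4 → 12.
Total orbitals: 2 + 6 + 12 = 20.

20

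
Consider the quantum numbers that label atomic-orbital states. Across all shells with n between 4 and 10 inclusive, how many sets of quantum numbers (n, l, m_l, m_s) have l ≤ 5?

For each n in the range, tally the orbitals obeying l ≤ 5:
n=4 → 16; n=5 → 25; n=6 → 36; n=7 → 36; n=8 → 36; n=9 → 36; n=10 → 36.
Orbitals: 16 + 25 + 36 + 36 + 36 + 36 + 36 = 221. Including both spin states (m_s = ±1/2) gives 2 × 221 = 442 states.

442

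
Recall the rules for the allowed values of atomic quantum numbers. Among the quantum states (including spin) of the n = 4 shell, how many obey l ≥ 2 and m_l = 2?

For n = 4, l ranges over 0 … 3.
The (l, m_l) pairs meeting l ≥ 2 and m_l = 2 give: l=2 → 1; l=3 → 1.
Orbitals: 1 + 1 = 2. Each orbital carries two spin states, so 2 × 2 = 4 states.

4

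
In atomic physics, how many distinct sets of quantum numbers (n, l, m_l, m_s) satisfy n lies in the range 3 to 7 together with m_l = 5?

6

Treat each shell separately and count matching orbitals:
n=6 → 1; n=7 → 2.
Orbitals: 1 + 2 = 3. Including both spin states (m_s = ±1/2) gives 2 × 3 = 6 states.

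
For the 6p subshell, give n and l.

n = 6, l = 1

The leading integer gives n = 6; the letter 'p' means l = 1.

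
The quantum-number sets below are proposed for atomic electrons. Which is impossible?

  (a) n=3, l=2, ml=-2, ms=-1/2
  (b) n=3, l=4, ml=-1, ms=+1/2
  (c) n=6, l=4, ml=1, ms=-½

(b)

(b) has l = 4 ≥ n = 3, violating 0 ≤ l ≤ n−1.
The remaining sets (a), (c) satisfy all four rules.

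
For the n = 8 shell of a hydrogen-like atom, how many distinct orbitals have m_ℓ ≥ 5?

6

With n = 8 the allowed ℓ are 0, 1, …, 7.
Orbitals with m_ℓ ≥ 5, by ℓ: ℓ=5 → 1; ℓ=6 → 2; ℓ=7 → 3.
Total orbitals: 1 + 2 + 3 = 6.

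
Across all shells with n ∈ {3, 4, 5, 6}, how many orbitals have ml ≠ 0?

68

Work shell by shell — for each n, count the (l, ml) pairs that satisfy ml ≠ 0:
n=3 → 6; n=4 → 12; n=5 → 20; n=6 → 30.
Total orbitals: 6 + 12 + 20 + 30 = 68.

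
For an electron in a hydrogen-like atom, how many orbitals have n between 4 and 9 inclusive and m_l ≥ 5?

20

Treat each shell separately and count matching orbitals:
n=6 → 1; n=7 → 3; n=8 → 6; n=9 → 10.
Total orbitals: 1 + 3 + 6 + 10 = 20.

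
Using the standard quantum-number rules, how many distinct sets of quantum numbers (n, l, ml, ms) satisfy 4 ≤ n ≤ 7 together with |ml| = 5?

12

Go shell by shell, enumerating (l, ml) with |ml| = 5:
n=6 → 2; n=7 → 4.
Orbitals: 2 + 4 = 6. Including both spin states (ms = ±1/2) gives 2 × 6 = 12 states.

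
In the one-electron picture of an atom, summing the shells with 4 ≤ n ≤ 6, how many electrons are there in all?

154

Shell n has n² orbitals: 4²=16 + 5²=25 + 6²=36 = 77 orbitals.
Two spin states per orbital: 2 × 77 = 154 electrons.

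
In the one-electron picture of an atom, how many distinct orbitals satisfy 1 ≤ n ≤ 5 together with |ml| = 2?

12

Per-shell orbital counts meeting the constraint:
n=3 → 2; n=4 → 4; n=5 → 6.
Total orbitals: 2 + 4 + 6 = 12.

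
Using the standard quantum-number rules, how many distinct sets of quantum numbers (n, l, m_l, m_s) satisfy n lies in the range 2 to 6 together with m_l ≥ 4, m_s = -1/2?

4

Work shell by shell — for each n, count the (l, m_l) pairs that satisfy m_l ≥ 4:
n=5 → 1; n=6 → 3.
Orbitals: 1 + 3 = 4. With m_s fixed to -1/2 there is one state per orbital, so 4 states.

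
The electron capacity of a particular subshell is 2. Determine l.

2(2l+1) = 2 ⇒ 2l+1 = 1 ⇒ l = 0.

l = 0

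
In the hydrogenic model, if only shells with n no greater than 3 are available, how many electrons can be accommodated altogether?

Total orbitals = 1² + 2² + 3² = 14. Doubling for spin gives 28 electrons.

28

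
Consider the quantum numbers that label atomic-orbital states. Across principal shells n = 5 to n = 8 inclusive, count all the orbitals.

Shell n has n² orbitals: 5²=25 + 6²=36 + 7²=49 + 8²=64 = 174 orbitals.

174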